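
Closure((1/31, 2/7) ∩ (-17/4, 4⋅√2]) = [1/31, 2/7]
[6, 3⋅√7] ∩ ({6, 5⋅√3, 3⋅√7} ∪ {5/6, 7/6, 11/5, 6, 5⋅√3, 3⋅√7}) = {6, 3⋅√7}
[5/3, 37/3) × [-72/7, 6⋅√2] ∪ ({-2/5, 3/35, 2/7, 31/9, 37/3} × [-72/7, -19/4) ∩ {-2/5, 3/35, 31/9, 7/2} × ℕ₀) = [5/3, 37/3) × [-72/7, 6⋅√2]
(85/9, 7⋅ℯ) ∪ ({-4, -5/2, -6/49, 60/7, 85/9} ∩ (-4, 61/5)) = {-5/2, -6/49, 60/7} ∪ [85/9, 7⋅ℯ)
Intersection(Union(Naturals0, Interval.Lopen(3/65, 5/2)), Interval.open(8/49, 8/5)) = Union(Interval.open(8/49, 8/5), Range(1, 2, 1))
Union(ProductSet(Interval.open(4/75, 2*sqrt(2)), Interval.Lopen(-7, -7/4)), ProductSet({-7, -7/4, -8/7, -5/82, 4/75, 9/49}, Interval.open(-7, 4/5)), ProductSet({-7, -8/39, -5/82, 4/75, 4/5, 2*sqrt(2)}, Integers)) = Union(ProductSet({-7, -7/4, -8/7, -5/82, 4/75, 9/49}, Interval.open(-7, 4/5)), ProductSet({-7, -8/39, -5/82, 4/75, 4/5, 2*sqrt(2)}, Integers), ProductSet(Interval.open(4/75, 2*sqrt(2)), Interval.Lopen(-7, -7/4)))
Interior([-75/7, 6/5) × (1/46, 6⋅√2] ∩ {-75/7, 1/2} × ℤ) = ∅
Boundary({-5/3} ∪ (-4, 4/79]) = {-4, 4/79}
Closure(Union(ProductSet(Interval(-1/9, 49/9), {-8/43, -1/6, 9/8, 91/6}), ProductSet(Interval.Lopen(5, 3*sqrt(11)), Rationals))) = Union(ProductSet(Interval(-1/9, 49/9), {-8/43, -1/6, 9/8, 91/6}), ProductSet(Interval(5, 3*sqrt(11)), Reals))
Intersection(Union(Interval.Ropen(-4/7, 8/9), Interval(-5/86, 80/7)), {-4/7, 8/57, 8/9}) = {-4/7, 8/57, 8/9}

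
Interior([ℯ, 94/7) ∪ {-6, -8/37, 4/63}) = (ℯ, 94/7)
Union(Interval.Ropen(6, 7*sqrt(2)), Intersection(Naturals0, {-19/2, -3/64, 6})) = Interval.Ropen(6, 7*sqrt(2))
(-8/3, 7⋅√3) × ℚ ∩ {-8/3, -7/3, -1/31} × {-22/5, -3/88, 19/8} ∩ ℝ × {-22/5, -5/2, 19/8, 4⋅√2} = {-7/3, -1/31} × {-22/5, 19/8}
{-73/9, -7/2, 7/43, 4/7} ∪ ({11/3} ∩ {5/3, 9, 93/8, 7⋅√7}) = {-73/9, -7/2, 7/43, 4/7}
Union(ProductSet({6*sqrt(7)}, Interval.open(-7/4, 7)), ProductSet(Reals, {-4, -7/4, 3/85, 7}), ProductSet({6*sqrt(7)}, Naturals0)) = Union(ProductSet({6*sqrt(7)}, Union(Interval.Lopen(-7/4, 7), Naturals0)), ProductSet(Reals, {-4, -7/4, 3/85, 7}))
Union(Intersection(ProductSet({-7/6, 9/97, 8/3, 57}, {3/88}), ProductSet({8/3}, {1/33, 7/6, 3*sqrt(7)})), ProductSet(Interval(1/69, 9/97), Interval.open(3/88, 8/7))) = ProductSet(Interval(1/69, 9/97), Interval.open(3/88, 8/7))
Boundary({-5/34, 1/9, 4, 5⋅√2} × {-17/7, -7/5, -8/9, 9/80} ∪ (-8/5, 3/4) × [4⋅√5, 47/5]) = ({-8/5, 3/4} × [4⋅√5, 47/5]) ∪ ([-8/5, 3/4] × {47/5, 4⋅√5}) ∪ ({-5/34, 1/9, 4, 5⋅√2} × {-17/7, -7/5, -8/9, 9/80})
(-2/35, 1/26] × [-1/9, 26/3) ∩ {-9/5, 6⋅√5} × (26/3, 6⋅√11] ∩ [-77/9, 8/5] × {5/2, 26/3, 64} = ∅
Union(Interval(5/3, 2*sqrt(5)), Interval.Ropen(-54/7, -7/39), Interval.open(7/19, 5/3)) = Union(Interval.Ropen(-54/7, -7/39), Interval.Lopen(7/19, 2*sqrt(5)))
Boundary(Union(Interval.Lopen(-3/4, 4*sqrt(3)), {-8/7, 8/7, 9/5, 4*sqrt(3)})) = {-8/7, -3/4, 4*sqrt(3)}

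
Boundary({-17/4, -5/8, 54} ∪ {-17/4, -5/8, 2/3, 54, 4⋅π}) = {-17/4, -5/8, 2/3, 54, 4⋅π}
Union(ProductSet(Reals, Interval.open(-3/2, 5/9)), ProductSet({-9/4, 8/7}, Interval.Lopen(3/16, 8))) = Union(ProductSet({-9/4, 8/7}, Interval.Lopen(3/16, 8)), ProductSet(Reals, Interval.open(-3/2, 5/9)))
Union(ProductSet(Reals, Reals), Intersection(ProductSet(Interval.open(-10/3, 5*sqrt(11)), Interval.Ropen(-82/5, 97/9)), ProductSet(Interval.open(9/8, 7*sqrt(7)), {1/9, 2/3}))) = ProductSet(Reals, Reals)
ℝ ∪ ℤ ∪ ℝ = ℝ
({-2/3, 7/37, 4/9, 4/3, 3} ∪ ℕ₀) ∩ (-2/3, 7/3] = {0, 1, 2} ∪ {7/37, 4/9, 4/3}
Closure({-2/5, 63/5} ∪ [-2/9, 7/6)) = {-2/5, 63/5} ∪ [-2/9, 7/6]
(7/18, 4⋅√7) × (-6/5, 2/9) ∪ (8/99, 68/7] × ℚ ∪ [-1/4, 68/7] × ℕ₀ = ([-1/4, 68/7] × ℕ₀) ∪ ((8/99, 68/7] × ℚ) ∪ ((7/18, 4⋅√7) × (-6/5, 2/9))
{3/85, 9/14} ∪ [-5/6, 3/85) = [-5/6, 3/85] ∪ {9/14}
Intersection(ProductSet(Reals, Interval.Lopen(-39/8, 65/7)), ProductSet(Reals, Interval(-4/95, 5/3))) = ProductSet(Reals, Interval(-4/95, 5/3))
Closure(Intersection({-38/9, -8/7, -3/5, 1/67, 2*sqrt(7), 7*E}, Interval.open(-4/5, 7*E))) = {-3/5, 1/67, 2*sqrt(7)}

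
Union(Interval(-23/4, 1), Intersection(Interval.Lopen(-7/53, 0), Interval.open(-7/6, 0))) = Interval(-23/4, 1)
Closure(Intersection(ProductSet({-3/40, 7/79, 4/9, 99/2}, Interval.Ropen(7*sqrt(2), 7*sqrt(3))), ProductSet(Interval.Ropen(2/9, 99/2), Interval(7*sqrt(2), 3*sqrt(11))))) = ProductSet({4/9}, Interval(7*sqrt(2), 3*sqrt(11)))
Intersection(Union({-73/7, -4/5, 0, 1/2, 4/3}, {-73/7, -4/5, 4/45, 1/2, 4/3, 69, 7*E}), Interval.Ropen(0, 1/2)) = {0, 4/45}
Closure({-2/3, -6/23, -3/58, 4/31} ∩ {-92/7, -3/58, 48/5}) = {-3/58}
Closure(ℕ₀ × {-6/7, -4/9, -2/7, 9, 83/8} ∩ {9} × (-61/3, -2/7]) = {9} × {-6/7, -4/9, -2/7}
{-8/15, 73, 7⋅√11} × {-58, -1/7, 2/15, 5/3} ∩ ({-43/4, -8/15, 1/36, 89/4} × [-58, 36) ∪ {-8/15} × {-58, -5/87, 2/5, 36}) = {-8/15} × {-58, -1/7, 2/15, 5/3}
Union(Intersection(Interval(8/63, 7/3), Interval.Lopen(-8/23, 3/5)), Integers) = Union(Integers, Interval(8/63, 3/5))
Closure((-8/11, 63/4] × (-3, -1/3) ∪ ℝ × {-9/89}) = (ℝ × {-9/89}) ∪ ({-8/11, 63/4} × [-3, -1/3]) ∪ ([-8/11, 63/4] × {-3, -1/3}) ∪ ((-8/11, 63/4] × (-3, -1/3))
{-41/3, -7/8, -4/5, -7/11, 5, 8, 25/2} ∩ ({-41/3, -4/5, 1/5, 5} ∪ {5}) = {-41/3, -4/5, 5}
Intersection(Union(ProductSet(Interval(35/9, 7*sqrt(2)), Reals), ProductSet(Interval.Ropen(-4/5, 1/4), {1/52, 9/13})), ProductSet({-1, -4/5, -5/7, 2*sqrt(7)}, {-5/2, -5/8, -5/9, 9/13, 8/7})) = Union(ProductSet({2*sqrt(7)}, {-5/2, -5/8, -5/9, 9/13, 8/7}), ProductSet({-4/5, -5/7}, {9/13}))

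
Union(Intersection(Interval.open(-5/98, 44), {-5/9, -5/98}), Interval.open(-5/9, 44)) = Interval.open(-5/9, 44)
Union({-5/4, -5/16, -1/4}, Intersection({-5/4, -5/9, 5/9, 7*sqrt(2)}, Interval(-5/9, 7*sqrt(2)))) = {-5/4, -5/9, -5/16, -1/4, 5/9, 7*sqrt(2)}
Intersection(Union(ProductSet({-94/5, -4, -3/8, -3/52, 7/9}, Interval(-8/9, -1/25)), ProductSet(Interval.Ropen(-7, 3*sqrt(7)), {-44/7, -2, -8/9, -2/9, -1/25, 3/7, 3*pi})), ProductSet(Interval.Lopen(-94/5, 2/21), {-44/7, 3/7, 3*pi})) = ProductSet(Interval(-7, 2/21), {-44/7, 3/7, 3*pi})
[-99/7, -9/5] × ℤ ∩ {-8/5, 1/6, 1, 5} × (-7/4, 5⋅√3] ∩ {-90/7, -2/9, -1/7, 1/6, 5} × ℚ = ∅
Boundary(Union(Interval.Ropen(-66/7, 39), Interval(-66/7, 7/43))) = {-66/7, 39}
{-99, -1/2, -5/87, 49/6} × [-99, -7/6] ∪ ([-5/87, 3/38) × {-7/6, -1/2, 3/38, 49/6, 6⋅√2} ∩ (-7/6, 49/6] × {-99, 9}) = {-99, -1/2, -5/87, 49/6} × [-99, -7/6]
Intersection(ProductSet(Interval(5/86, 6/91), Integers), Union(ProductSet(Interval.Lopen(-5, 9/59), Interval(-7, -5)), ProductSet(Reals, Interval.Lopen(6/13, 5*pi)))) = ProductSet(Interval(5/86, 6/91), Union(Range(-7, -4, 1), Range(1, 16, 1)))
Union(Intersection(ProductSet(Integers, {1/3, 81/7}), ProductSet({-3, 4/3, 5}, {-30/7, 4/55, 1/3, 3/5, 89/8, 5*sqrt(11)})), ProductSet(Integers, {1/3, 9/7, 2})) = ProductSet(Integers, {1/3, 9/7, 2})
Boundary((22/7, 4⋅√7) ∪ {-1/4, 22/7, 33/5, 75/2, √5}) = {-1/4, 22/7, 75/2, √5, 4⋅√7}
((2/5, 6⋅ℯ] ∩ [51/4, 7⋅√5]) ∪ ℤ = ℤ ∪ [51/4, 7⋅√5]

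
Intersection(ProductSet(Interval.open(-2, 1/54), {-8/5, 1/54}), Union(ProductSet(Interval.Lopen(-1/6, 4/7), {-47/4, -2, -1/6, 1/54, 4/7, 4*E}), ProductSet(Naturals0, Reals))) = Union(ProductSet(Interval.open(-1/6, 1/54), {1/54}), ProductSet(Range(0, 1, 1), {-8/5, 1/54}))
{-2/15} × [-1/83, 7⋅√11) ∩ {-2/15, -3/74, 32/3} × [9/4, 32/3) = {-2/15} × [9/4, 32/3)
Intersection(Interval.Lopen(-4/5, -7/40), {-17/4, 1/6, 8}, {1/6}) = EmptySet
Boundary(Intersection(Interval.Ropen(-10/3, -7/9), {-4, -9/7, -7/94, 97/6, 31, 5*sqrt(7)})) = {-9/7}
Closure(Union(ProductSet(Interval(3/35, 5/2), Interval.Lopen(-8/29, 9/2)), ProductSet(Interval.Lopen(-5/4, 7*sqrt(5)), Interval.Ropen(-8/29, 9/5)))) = Union(ProductSet({-5/4, 7*sqrt(5)}, Interval(-8/29, 9/5)), ProductSet(Interval(-5/4, 7*sqrt(5)), {-8/29}), ProductSet(Interval.Lopen(-5/4, 7*sqrt(5)), Interval.Ropen(-8/29, 9/5)), ProductSet(Interval(3/35, 5/2), Interval(-8/29, 9/2)), ProductSet(Union(Interval(-5/4, 3/35), Interval(5/2, 7*sqrt(5))), {-8/29, 9/5}))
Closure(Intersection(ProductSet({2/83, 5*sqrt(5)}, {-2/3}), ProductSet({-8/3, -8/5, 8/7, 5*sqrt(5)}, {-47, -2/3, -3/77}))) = ProductSet({5*sqrt(5)}, {-2/3})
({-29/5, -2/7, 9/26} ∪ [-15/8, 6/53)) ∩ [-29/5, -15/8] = {-29/5, -15/8}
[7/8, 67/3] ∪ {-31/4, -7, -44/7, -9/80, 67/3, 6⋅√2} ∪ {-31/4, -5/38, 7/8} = {-31/4, -7, -44/7, -5/38, -9/80} ∪ [7/8, 67/3]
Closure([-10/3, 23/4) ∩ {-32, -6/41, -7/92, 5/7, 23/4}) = {-6/41, -7/92, 5/7}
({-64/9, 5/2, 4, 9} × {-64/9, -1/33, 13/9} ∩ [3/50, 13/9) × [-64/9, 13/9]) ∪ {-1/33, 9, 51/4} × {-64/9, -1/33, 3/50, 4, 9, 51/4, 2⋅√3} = {-1/33, 9, 51/4} × {-64/9, -1/33, 3/50, 4, 9, 51/4, 2⋅√3}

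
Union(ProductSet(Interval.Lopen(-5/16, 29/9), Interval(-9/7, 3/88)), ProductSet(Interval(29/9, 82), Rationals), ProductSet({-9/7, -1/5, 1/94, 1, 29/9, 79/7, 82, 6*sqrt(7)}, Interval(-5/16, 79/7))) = Union(ProductSet({-9/7, -1/5, 1/94, 1, 29/9, 79/7, 82, 6*sqrt(7)}, Interval(-5/16, 79/7)), ProductSet(Interval.Lopen(-5/16, 29/9), Interval(-9/7, 3/88)), ProductSet(Interval(29/9, 82), Rationals))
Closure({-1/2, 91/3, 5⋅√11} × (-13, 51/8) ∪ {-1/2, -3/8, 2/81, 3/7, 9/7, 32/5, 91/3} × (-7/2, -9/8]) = ({-1/2, 91/3, 5⋅√11} × [-13, 51/8]) ∪ ({-1/2, -3/8, 2/81, 3/7, 9/7, 32/5, 91/3} × [-7/2, -9/8])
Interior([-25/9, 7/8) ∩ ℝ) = (-25/9, 7/8)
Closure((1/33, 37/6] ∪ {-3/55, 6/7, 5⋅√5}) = {-3/55, 5⋅√5} ∪ [1/33, 37/6]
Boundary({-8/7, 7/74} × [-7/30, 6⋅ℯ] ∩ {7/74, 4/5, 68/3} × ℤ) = {7/74} × {0, 1, …, 16}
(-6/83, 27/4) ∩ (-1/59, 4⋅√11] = (-1/59, 27/4)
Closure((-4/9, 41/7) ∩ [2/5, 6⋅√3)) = [2/5, 41/7]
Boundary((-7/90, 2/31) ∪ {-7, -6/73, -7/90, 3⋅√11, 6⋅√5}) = {-7, -6/73, -7/90, 2/31, 3⋅√11, 6⋅√5}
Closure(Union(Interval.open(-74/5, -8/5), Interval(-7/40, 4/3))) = Union(Interval(-74/5, -8/5), Interval(-7/40, 4/3))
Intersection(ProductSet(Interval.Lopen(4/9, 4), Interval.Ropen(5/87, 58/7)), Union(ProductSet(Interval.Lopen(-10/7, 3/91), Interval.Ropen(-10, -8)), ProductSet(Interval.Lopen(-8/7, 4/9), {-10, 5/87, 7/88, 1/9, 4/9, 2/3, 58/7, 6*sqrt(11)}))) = EmptySet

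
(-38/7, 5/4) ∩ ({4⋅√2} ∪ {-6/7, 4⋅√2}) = {-6/7}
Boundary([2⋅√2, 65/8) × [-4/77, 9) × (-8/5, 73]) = ((({65/8, 2⋅√2} × [-4/77, 9]) ∪ ([2⋅√2, 65/8] × {-4/77, 9})) × [-8/5, 73]) ∪ ((({65/8, 2⋅√2} × [-4/77, 9]) ∪ ([2⋅√2, 65/8] × {-4/77, 9}) ∪ ([2⋅√2, 65/8) × [-4/77, 9))) × {-8/5, 73})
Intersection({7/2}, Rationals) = {7/2}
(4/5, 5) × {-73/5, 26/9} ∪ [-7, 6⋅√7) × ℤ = ((4/5, 5) × {-73/5, 26/9}) ∪ ([-7, 6⋅√7) × ℤ)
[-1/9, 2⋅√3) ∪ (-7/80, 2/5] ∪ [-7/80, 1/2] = [-1/9, 2⋅√3)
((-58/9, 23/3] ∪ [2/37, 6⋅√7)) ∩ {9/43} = {9/43}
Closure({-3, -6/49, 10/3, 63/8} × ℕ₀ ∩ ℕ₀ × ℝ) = ∅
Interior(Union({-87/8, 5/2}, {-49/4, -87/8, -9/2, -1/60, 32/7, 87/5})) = EmptySet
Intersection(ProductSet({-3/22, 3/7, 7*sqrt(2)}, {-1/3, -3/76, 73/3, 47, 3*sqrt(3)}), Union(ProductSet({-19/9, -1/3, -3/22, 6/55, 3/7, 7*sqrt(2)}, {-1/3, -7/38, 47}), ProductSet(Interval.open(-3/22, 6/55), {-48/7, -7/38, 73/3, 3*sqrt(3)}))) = ProductSet({-3/22, 3/7, 7*sqrt(2)}, {-1/3, 47})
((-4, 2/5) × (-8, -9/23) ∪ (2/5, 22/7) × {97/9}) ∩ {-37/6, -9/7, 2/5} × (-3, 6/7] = {-9/7} × (-3, -9/23)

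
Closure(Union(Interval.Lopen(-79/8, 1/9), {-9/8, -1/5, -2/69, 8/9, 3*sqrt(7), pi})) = Union({8/9, 3*sqrt(7), pi}, Interval(-79/8, 1/9))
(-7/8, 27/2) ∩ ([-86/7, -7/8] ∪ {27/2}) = ∅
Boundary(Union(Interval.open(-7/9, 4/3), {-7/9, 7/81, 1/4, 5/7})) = {-7/9, 4/3}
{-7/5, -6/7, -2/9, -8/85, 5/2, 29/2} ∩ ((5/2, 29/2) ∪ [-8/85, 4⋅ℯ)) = {-8/85, 5/2}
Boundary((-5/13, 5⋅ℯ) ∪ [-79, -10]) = {-79, -10, -5/13, 5⋅ℯ}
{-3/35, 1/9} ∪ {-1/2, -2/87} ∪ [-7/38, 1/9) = {-1/2} ∪ [-7/38, 1/9]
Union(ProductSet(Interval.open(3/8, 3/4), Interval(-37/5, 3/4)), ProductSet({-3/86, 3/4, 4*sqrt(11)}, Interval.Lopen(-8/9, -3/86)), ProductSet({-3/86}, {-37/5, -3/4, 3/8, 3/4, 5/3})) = Union(ProductSet({-3/86}, {-37/5, -3/4, 3/8, 3/4, 5/3}), ProductSet({-3/86, 3/4, 4*sqrt(11)}, Interval.Lopen(-8/9, -3/86)), ProductSet(Interval.open(3/8, 3/4), Interval(-37/5, 3/4)))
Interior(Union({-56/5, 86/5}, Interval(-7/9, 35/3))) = Interval.open(-7/9, 35/3)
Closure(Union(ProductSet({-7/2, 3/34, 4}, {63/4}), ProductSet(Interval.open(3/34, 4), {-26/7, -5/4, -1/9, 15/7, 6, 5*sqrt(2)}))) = Union(ProductSet({-7/2, 3/34, 4}, {63/4}), ProductSet(Interval(3/34, 4), {-26/7, -5/4, -1/9, 15/7, 6, 5*sqrt(2)}))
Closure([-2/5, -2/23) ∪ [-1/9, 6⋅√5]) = [-2/5, 6⋅√5]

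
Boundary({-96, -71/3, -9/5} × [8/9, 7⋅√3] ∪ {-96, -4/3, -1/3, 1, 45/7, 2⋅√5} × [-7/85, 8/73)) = ({-96, -71/3, -9/5} × [8/9, 7⋅√3]) ∪ ({-96, -4/3, -1/3, 1, 45/7, 2⋅√5} × [-7/85, 8/73])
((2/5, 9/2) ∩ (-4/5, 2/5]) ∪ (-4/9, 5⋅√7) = (-4/9, 5⋅√7)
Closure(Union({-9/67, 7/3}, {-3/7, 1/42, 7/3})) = {-3/7, -9/67, 1/42, 7/3}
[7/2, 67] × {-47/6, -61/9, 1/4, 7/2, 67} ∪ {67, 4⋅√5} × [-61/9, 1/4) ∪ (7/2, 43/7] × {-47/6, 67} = ([7/2, 67] × {-47/6, -61/9, 1/4, 7/2, 67}) ∪ ({67, 4⋅√5} × [-61/9, 1/4))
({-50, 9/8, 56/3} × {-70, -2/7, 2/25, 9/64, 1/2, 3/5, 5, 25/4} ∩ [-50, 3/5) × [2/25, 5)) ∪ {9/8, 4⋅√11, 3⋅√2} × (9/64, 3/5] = ({-50} × {2/25, 9/64, 1/2, 3/5}) ∪ ({9/8, 4⋅√11, 3⋅√2} × (9/64, 3/5])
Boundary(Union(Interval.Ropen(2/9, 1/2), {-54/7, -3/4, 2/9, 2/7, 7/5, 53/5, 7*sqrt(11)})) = {-54/7, -3/4, 2/9, 1/2, 7/5, 53/5, 7*sqrt(11)}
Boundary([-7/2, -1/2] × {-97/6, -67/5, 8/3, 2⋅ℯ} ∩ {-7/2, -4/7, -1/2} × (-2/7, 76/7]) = {-7/2, -4/7, -1/2} × {8/3, 2⋅ℯ}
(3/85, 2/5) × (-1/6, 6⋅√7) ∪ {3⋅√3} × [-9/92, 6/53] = ({3⋅√3} × [-9/92, 6/53]) ∪ ((3/85, 2/5) × (-1/6, 6⋅√7))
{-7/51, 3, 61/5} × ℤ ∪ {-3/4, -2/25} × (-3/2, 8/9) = ({-7/51, 3, 61/5} × ℤ) ∪ ({-3/4, -2/25} × (-3/2, 8/9))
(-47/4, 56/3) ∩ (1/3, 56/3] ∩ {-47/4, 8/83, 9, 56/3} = {9}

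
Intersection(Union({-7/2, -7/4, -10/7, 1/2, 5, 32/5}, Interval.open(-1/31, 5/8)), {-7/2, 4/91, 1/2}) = {-7/2, 4/91, 1/2}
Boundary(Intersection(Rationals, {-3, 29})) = {-3, 29}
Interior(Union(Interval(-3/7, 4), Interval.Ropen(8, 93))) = Union(Interval.open(-3/7, 4), Interval.open(8, 93))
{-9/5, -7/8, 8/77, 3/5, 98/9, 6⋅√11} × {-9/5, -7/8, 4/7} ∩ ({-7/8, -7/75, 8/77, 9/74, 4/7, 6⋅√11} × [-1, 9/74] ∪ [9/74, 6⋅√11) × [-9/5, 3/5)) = ({3/5, 98/9} × {-9/5, -7/8, 4/7}) ∪ ({-7/8, 8/77, 6⋅√11} × {-7/8})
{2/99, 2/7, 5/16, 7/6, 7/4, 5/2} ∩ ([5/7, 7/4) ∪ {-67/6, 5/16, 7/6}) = {5/16, 7/6}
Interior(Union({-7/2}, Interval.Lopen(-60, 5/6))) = Interval.open(-60, 5/6)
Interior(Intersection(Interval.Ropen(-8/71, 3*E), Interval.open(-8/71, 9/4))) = Interval.open(-8/71, 9/4)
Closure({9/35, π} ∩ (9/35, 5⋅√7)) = {π}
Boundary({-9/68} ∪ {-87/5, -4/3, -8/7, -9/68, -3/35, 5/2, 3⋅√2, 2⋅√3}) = {-87/5, -4/3, -8/7, -9/68, -3/35, 5/2, 3⋅√2, 2⋅√3}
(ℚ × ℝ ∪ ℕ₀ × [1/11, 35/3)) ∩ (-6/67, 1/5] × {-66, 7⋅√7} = (ℚ ∩ (-6/67, 1/5]) × {-66, 7⋅√7}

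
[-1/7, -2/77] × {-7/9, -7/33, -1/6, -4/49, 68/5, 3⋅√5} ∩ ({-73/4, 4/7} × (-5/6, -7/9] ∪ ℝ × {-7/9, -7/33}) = [-1/7, -2/77] × {-7/9, -7/33}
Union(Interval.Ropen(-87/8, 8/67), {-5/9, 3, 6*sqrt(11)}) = Union({3, 6*sqrt(11)}, Interval.Ropen(-87/8, 8/67))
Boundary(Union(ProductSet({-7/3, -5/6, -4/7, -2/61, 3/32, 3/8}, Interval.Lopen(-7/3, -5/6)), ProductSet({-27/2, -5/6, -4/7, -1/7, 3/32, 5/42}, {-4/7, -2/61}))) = Union(ProductSet({-27/2, -5/6, -4/7, -1/7, 3/32, 5/42}, {-4/7, -2/61}), ProductSet({-7/3, -5/6, -4/7, -2/61, 3/32, 3/8}, Interval(-7/3, -5/6)))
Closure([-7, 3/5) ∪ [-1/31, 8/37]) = [-7, 3/5]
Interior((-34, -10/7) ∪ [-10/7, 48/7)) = (-34, 48/7)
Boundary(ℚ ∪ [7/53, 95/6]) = (-∞, 7/53] ∪ [95/6, ∞)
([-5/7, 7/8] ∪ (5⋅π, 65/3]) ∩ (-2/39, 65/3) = (-2/39, 7/8] ∪ (5⋅π, 65/3)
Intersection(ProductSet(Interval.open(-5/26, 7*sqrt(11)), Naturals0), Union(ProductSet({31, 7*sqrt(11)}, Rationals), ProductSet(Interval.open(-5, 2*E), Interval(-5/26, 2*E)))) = ProductSet(Interval.open(-5/26, 2*E), Range(0, 6, 1))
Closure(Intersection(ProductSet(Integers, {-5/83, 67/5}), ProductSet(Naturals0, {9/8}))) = EmptySet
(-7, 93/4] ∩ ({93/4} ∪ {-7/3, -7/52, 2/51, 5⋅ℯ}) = {-7/3, -7/52, 2/51, 93/4, 5⋅ℯ}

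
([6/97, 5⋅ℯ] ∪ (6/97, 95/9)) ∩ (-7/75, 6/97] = {6/97}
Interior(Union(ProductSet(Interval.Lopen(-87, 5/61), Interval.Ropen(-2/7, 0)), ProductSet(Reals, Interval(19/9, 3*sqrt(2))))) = Union(ProductSet(Interval.open(-87, 5/61), Interval.open(-2/7, 0)), ProductSet(Reals, Interval.open(19/9, 3*sqrt(2))))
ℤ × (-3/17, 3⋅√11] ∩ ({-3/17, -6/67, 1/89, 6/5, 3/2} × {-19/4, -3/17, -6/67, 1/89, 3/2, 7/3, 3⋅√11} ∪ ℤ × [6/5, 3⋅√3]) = ℤ × [6/5, 3⋅√3]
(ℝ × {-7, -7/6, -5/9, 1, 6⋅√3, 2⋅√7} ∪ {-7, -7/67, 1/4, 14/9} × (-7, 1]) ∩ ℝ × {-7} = ℝ × {-7}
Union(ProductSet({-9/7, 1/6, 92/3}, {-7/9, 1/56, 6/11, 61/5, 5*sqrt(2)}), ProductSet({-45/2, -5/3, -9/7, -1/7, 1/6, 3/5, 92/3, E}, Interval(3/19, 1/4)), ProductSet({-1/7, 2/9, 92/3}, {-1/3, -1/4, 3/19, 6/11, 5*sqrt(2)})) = Union(ProductSet({-9/7, 1/6, 92/3}, {-7/9, 1/56, 6/11, 61/5, 5*sqrt(2)}), ProductSet({-1/7, 2/9, 92/3}, {-1/3, -1/4, 3/19, 6/11, 5*sqrt(2)}), ProductSet({-45/2, -5/3, -9/7, -1/7, 1/6, 3/5, 92/3, E}, Interval(3/19, 1/4)))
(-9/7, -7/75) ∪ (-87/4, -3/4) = (-87/4, -7/75)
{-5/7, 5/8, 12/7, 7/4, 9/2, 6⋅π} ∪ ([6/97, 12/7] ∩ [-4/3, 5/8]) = {-5/7, 12/7, 7/4, 9/2, 6⋅π} ∪ [6/97, 5/8]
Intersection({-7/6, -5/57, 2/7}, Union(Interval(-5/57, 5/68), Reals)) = {-7/6, -5/57, 2/7}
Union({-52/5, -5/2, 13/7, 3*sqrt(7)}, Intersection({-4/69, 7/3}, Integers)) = {-52/5, -5/2, 13/7, 3*sqrt(7)}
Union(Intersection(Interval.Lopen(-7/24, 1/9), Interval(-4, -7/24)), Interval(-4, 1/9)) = Interval(-4, 1/9)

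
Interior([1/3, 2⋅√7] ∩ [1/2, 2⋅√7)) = (1/2, 2⋅√7)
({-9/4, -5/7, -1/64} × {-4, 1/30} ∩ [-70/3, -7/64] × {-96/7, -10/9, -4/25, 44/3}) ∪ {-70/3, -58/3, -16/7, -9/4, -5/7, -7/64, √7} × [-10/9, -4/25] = {-70/3, -58/3, -16/7, -9/4, -5/7, -7/64, √7} × [-10/9, -4/25]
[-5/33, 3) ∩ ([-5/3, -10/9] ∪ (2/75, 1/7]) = (2/75, 1/7]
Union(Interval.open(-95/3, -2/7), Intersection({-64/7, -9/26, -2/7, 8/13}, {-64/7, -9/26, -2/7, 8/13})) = Union({8/13}, Interval.Lopen(-95/3, -2/7))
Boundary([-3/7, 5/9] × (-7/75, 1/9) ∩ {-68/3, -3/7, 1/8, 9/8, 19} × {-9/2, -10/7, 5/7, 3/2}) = ∅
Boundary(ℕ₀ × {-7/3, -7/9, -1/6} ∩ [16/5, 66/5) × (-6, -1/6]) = {4, 5, …, 13} × {-7/3, -7/9, -1/6}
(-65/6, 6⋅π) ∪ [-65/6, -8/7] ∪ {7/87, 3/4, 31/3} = [-65/6, 6⋅π)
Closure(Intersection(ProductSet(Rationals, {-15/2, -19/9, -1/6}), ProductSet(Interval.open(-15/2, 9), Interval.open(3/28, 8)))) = EmptySet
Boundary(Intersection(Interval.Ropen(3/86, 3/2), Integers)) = Range(1, 2, 1)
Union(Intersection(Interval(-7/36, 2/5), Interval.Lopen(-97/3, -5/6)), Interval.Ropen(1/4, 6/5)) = Interval.Ropen(1/4, 6/5)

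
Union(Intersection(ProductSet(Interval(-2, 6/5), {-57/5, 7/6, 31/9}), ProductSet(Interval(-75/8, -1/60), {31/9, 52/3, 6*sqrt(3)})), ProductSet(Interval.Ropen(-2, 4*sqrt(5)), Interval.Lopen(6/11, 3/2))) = Union(ProductSet(Interval(-2, -1/60), {31/9}), ProductSet(Interval.Ropen(-2, 4*sqrt(5)), Interval.Lopen(6/11, 3/2)))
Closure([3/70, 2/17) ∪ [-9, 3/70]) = [-9, 2/17]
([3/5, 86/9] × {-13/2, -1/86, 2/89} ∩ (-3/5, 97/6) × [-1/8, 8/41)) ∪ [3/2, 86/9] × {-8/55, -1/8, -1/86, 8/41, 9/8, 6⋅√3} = ([3/5, 86/9] × {-1/86, 2/89}) ∪ ([3/2, 86/9] × {-8/55, -1/8, -1/86, 8/41, 9/8, 6⋅√3})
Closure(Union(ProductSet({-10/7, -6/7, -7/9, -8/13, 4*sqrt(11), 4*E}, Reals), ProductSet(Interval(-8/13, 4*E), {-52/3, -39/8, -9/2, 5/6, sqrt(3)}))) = Union(ProductSet({-10/7, -6/7, -7/9, -8/13, 4*sqrt(11), 4*E}, Reals), ProductSet(Interval(-8/13, 4*E), {-52/3, -39/8, -9/2, 5/6, sqrt(3)}))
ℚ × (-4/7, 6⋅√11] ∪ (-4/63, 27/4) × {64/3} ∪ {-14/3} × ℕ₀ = ({-14/3} × ℕ₀) ∪ ((-4/63, 27/4) × {64/3}) ∪ (ℚ × (-4/7, 6⋅√11])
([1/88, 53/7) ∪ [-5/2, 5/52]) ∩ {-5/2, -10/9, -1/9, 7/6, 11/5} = {-5/2, -10/9, -1/9, 7/6, 11/5}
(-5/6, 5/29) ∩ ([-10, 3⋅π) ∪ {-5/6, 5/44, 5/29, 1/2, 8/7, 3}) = (-5/6, 5/29)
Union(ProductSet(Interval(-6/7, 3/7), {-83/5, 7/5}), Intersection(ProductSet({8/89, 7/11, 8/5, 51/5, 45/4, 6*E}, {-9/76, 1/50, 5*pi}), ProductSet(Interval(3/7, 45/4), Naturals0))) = ProductSet(Interval(-6/7, 3/7), {-83/5, 7/5})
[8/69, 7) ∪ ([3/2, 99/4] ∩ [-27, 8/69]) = [8/69, 7)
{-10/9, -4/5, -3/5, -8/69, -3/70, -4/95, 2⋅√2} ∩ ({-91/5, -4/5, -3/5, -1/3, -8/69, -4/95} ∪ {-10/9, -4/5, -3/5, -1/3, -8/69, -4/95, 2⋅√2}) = {-10/9, -4/5, -3/5, -8/69, -4/95, 2⋅√2}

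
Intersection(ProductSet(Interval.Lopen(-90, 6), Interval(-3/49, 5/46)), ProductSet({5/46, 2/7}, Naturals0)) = ProductSet({5/46, 2/7}, Range(0, 1, 1))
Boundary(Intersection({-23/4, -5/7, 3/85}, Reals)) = {-23/4, -5/7, 3/85}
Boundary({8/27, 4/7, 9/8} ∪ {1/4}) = {1/4, 8/27, 4/7, 9/8}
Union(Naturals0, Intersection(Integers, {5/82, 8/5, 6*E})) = Naturals0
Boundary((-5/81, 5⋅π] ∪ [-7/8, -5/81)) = {-7/8, -5/81, 5⋅π}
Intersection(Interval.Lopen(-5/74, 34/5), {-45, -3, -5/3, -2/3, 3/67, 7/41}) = {3/67, 7/41}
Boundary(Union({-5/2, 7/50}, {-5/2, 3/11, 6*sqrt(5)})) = {-5/2, 7/50, 3/11, 6*sqrt(5)}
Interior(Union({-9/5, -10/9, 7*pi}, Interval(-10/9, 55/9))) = Interval.open(-10/9, 55/9)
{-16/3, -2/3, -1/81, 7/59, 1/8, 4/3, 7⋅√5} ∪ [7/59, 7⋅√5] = {-16/3, -2/3, -1/81} ∪ [7/59, 7⋅√5]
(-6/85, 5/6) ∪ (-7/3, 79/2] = (-7/3, 79/2]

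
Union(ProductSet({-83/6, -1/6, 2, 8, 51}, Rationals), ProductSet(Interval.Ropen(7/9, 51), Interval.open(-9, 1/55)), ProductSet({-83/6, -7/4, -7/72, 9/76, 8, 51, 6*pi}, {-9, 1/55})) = Union(ProductSet({-83/6, -1/6, 2, 8, 51}, Rationals), ProductSet({-83/6, -7/4, -7/72, 9/76, 8, 51, 6*pi}, {-9, 1/55}), ProductSet(Interval.Ropen(7/9, 51), Interval.open(-9, 1/55)))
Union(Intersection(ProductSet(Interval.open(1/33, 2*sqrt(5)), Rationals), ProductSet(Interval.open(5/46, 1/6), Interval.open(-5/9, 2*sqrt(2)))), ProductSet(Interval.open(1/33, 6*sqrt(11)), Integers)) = Union(ProductSet(Interval.open(1/33, 6*sqrt(11)), Integers), ProductSet(Interval.open(5/46, 1/6), Intersection(Interval.open(-5/9, 2*sqrt(2)), Rationals)))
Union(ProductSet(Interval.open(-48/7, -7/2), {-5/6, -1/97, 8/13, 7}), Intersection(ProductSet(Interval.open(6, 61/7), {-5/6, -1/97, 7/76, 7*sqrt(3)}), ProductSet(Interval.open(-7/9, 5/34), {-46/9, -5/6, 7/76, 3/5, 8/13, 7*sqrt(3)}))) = ProductSet(Interval.open(-48/7, -7/2), {-5/6, -1/97, 8/13, 7})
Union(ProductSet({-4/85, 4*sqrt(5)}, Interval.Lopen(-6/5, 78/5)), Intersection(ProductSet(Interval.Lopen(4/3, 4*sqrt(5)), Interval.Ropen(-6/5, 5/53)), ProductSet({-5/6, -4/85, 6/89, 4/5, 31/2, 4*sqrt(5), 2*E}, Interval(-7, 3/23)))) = Union(ProductSet({-4/85, 4*sqrt(5)}, Interval.Lopen(-6/5, 78/5)), ProductSet({4*sqrt(5), 2*E}, Interval.Ropen(-6/5, 5/53)))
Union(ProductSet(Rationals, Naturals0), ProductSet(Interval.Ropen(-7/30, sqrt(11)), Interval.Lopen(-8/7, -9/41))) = Union(ProductSet(Interval.Ropen(-7/30, sqrt(11)), Interval.Lopen(-8/7, -9/41)), ProductSet(Rationals, Naturals0))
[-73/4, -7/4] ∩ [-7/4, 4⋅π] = {-7/4}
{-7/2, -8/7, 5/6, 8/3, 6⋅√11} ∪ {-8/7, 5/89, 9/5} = {-7/2, -8/7, 5/89, 5/6, 9/5, 8/3, 6⋅√11}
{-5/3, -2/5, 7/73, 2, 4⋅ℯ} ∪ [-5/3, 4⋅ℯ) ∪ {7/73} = [-5/3, 4⋅ℯ]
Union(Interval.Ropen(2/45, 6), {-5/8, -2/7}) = Union({-5/8, -2/7}, Interval.Ropen(2/45, 6))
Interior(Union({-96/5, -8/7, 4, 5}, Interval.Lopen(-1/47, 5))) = Interval.open(-1/47, 5)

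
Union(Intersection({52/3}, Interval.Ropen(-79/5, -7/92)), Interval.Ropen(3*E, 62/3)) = Interval.Ropen(3*E, 62/3)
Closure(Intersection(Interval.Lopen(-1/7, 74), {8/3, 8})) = {8/3, 8}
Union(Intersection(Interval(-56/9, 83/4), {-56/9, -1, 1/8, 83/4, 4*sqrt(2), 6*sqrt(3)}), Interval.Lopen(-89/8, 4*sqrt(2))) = Union({83/4, 6*sqrt(3)}, Interval.Lopen(-89/8, 4*sqrt(2)))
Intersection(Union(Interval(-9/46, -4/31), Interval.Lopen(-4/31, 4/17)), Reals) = Interval(-9/46, 4/17)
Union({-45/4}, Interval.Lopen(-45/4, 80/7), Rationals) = Union(Interval(-45/4, 80/7), Rationals)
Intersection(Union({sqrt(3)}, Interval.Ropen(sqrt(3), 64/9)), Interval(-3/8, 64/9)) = Interval.Ropen(sqrt(3), 64/9)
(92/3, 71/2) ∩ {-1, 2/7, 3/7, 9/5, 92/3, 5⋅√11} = ∅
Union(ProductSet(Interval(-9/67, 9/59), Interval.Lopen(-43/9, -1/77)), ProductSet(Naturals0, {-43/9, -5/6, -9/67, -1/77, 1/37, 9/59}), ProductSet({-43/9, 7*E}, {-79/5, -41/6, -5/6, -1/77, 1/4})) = Union(ProductSet({-43/9, 7*E}, {-79/5, -41/6, -5/6, -1/77, 1/4}), ProductSet(Interval(-9/67, 9/59), Interval.Lopen(-43/9, -1/77)), ProductSet(Naturals0, {-43/9, -5/6, -9/67, -1/77, 1/37, 9/59}))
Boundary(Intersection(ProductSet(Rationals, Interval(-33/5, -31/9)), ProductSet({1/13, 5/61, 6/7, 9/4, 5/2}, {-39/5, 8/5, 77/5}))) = EmptySet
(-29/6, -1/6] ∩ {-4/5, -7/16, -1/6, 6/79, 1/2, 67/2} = {-4/5, -7/16, -1/6}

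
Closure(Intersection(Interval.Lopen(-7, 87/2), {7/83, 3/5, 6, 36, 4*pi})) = {7/83, 3/5, 6, 36, 4*pi}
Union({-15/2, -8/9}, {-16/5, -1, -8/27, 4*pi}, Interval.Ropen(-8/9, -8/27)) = Union({-15/2, -16/5, -1, 4*pi}, Interval(-8/9, -8/27))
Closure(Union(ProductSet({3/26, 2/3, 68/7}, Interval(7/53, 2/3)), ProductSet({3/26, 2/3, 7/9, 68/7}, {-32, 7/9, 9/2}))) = Union(ProductSet({3/26, 2/3, 68/7}, Interval(7/53, 2/3)), ProductSet({3/26, 2/3, 7/9, 68/7}, {-32, 7/9, 9/2}))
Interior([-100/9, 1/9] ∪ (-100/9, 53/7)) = (-100/9, 53/7)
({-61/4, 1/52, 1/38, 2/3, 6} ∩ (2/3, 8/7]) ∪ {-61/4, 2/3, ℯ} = {-61/4, 2/3, ℯ}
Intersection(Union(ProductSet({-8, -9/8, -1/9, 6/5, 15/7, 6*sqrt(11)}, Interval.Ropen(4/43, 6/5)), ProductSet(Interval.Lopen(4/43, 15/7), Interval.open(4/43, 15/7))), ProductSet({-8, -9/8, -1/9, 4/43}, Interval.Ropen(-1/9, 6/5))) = ProductSet({-8, -9/8, -1/9}, Interval.Ropen(4/43, 6/5))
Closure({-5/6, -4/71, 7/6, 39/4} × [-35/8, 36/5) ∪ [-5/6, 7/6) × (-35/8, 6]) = ([-5/6, 7/6] × {-35/8, 6}) ∪ ({-5/6, -4/71, 7/6, 39/4} × [-35/8, 36/5]) ∪ ([-5/6, 7/6) × (-35/8, 6])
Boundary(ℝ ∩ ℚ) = ℝ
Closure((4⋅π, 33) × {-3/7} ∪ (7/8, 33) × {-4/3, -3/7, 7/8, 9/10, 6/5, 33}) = [7/8, 33] × {-4/3, -3/7, 7/8, 9/10, 6/5, 33}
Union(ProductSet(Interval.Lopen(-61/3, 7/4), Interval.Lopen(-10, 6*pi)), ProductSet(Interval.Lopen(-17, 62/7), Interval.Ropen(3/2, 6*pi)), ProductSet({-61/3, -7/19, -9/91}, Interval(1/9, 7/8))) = Union(ProductSet({-61/3, -7/19, -9/91}, Interval(1/9, 7/8)), ProductSet(Interval.Lopen(-61/3, 7/4), Interval.Lopen(-10, 6*pi)), ProductSet(Interval.Lopen(-17, 62/7), Interval.Ropen(3/2, 6*pi)))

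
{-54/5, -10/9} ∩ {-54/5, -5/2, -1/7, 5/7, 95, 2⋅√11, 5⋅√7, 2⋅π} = {-54/5}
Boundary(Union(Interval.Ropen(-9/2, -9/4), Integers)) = Union(Complement(Integers, Interval.open(-9/2, -9/4)), {-9/2, -9/4})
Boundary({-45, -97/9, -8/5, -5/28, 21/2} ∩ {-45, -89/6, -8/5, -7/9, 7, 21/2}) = {-45, -8/5, 21/2}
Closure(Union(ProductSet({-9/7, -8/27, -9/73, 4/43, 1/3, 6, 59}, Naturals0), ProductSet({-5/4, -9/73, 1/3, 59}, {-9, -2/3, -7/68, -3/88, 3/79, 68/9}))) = Union(ProductSet({-5/4, -9/73, 1/3, 59}, {-9, -2/3, -7/68, -3/88, 3/79, 68/9}), ProductSet({-9/7, -8/27, -9/73, 4/43, 1/3, 6, 59}, Naturals0))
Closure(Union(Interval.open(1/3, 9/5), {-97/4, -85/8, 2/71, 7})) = Union({-97/4, -85/8, 2/71, 7}, Interval(1/3, 9/5))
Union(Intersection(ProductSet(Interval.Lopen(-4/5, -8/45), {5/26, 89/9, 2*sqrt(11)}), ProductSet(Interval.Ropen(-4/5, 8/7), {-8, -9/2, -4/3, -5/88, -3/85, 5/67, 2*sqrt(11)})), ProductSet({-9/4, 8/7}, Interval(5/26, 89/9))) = Union(ProductSet({-9/4, 8/7}, Interval(5/26, 89/9)), ProductSet(Interval.Lopen(-4/5, -8/45), {2*sqrt(11)}))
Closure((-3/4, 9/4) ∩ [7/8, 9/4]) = [7/8, 9/4]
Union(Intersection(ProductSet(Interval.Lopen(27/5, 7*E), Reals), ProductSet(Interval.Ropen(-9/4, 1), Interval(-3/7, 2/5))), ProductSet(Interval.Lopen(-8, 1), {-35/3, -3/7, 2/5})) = ProductSet(Interval.Lopen(-8, 1), {-35/3, -3/7, 2/5})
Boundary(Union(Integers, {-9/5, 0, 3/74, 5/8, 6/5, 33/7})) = Union({-9/5, 3/74, 5/8, 6/5, 33/7}, Integers)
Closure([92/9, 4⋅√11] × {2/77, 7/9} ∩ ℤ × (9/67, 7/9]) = {11, 12, 13} × {7/9}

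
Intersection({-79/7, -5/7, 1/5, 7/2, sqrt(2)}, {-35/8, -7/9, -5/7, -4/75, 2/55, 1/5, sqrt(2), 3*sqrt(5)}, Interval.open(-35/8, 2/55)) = {-5/7}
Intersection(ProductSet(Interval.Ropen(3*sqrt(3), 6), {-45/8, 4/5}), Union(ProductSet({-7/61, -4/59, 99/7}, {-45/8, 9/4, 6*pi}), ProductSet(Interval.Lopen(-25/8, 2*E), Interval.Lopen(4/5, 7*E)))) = EmptySet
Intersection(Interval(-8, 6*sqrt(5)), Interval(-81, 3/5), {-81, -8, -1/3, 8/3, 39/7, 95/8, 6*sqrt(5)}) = {-8, -1/3}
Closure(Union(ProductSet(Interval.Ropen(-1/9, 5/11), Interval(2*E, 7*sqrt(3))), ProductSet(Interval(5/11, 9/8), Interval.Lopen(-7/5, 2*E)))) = Union(ProductSet(Interval(-1/9, 5/11), Interval(2*E, 7*sqrt(3))), ProductSet(Interval(5/11, 9/8), Interval(-7/5, 2*E)))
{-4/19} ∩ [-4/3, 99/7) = {-4/19}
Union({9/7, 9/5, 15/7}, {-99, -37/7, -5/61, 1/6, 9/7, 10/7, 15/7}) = {-99, -37/7, -5/61, 1/6, 9/7, 10/7, 9/5, 15/7}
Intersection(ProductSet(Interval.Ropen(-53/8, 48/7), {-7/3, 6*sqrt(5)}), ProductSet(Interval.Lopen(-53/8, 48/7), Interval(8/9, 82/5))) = ProductSet(Interval.open(-53/8, 48/7), {6*sqrt(5)})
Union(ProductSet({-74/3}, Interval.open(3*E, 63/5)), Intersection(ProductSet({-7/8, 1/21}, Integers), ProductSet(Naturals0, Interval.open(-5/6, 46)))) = ProductSet({-74/3}, Interval.open(3*E, 63/5))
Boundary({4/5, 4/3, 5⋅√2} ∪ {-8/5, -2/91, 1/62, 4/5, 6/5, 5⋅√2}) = {-8/5, -2/91, 1/62, 4/5, 6/5, 4/3, 5⋅√2}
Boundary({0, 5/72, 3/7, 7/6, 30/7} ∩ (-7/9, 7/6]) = {0, 5/72, 3/7, 7/6}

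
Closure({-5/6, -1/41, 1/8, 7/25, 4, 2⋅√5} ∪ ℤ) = ℤ ∪ {-5/6, -1/41, 1/8, 7/25, 2⋅√5}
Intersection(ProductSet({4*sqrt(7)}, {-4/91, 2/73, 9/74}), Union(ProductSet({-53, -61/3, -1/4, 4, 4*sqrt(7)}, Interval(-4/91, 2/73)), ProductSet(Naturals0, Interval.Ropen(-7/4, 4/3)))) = ProductSet({4*sqrt(7)}, {-4/91, 2/73})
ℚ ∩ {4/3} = {4/3}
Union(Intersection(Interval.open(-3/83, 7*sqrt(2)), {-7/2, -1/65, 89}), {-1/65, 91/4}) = {-1/65, 91/4}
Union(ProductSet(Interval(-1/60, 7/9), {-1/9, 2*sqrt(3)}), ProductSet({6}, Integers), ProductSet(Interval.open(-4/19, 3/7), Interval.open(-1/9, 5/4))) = Union(ProductSet({6}, Integers), ProductSet(Interval.open(-4/19, 3/7), Interval.open(-1/9, 5/4)), ProductSet(Interval(-1/60, 7/9), {-1/9, 2*sqrt(3)}))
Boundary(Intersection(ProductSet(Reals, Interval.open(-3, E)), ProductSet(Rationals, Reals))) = ProductSet(Reals, Interval(-3, E))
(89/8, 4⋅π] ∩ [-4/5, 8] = ∅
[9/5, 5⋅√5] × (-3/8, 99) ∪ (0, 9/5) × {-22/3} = ((0, 9/5) × {-22/3}) ∪ ([9/5, 5⋅√5] × (-3/8, 99))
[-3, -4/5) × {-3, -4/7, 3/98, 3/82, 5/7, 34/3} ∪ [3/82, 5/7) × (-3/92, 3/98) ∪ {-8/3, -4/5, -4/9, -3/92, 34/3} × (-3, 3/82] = ([3/82, 5/7) × (-3/92, 3/98)) ∪ ({-8/3, -4/5, -4/9, -3/92, 34/3} × (-3, 3/82]) ∪ ([-3, -4/5) × {-3, -4/7, 3/98, 3/82, 5/7, 34/3})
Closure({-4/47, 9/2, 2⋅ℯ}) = {-4/47, 9/2, 2⋅ℯ}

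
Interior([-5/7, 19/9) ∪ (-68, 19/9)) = (-68, 19/9)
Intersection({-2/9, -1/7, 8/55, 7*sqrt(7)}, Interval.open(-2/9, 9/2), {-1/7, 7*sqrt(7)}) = {-1/7}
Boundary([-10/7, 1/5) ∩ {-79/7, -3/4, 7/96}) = {-3/4, 7/96}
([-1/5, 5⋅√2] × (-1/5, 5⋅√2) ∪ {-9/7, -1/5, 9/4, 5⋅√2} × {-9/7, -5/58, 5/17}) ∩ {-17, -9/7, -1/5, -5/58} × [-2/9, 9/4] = ({-9/7, -1/5} × {-5/58, 5/17}) ∪ ({-1/5, -5/58} × (-1/5, 9/4])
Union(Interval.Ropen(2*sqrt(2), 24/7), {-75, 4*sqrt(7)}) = Union({-75, 4*sqrt(7)}, Interval.Ropen(2*sqrt(2), 24/7))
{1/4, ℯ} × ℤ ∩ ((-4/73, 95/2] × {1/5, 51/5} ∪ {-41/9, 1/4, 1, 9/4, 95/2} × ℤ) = {1/4} × ℤ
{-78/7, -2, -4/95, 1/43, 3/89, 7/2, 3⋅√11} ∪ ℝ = ℝ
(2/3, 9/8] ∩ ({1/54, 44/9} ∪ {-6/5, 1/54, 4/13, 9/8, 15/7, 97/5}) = {9/8}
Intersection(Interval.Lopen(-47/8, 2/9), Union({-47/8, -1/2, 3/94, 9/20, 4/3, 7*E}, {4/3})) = {-1/2, 3/94}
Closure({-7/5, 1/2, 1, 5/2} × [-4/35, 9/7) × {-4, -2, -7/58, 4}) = {-7/5, 1/2, 1, 5/2} × [-4/35, 9/7] × {-4, -2, -7/58, 4}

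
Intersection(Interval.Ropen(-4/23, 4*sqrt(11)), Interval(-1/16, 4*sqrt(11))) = Interval.Ropen(-1/16, 4*sqrt(11))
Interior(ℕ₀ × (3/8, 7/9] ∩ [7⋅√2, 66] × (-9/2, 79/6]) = ∅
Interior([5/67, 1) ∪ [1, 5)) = (5/67, 5)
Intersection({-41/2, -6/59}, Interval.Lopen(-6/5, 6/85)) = {-6/59}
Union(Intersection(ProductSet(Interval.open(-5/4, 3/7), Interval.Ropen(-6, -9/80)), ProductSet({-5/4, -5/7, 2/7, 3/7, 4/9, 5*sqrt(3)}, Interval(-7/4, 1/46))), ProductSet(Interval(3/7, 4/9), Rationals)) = Union(ProductSet({-5/7, 2/7}, Interval.Ropen(-7/4, -9/80)), ProductSet(Interval(3/7, 4/9), Rationals))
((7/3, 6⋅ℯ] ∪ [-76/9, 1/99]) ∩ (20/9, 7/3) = ∅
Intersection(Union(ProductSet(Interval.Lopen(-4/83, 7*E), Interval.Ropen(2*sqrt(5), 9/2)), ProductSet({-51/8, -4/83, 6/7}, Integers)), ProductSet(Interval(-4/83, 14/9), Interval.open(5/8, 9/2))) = Union(ProductSet({-4/83, 6/7}, Range(1, 5, 1)), ProductSet(Interval.Lopen(-4/83, 14/9), Interval.Ropen(2*sqrt(5), 9/2)))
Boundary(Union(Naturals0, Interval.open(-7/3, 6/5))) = Union(Complement(Naturals0, Interval.open(-7/3, 6/5)), {-7/3, 6/5})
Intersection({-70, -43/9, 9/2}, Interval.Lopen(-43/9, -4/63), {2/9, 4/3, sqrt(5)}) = EmptySet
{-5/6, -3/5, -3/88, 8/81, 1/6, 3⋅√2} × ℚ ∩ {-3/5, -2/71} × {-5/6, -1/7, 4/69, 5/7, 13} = {-3/5} × {-5/6, -1/7, 4/69, 5/7, 13}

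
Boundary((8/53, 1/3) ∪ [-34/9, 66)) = {-34/9, 66}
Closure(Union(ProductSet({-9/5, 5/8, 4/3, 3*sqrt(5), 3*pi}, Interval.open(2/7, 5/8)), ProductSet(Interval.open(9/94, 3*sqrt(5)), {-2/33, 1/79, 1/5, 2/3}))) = Union(ProductSet({-9/5, 5/8, 4/3, 3*sqrt(5), 3*pi}, Interval(2/7, 5/8)), ProductSet(Interval(9/94, 3*sqrt(5)), {-2/33, 1/79, 1/5, 2/3}))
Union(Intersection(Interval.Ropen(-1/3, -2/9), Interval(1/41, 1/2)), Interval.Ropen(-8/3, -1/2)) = Interval.Ropen(-8/3, -1/2)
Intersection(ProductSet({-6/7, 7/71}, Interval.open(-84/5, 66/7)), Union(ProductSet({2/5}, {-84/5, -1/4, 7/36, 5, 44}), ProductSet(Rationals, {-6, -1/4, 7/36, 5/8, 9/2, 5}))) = ProductSet({-6/7, 7/71}, {-6, -1/4, 7/36, 5/8, 9/2, 5})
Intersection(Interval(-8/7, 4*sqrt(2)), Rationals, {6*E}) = EmptySet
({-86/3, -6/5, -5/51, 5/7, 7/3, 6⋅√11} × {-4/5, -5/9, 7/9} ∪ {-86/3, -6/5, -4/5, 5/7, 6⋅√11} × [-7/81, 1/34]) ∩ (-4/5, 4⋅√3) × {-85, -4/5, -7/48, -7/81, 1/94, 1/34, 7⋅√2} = ({5/7} × {-7/81, 1/94, 1/34}) ∪ ({-5/51, 5/7, 7/3} × {-4/5})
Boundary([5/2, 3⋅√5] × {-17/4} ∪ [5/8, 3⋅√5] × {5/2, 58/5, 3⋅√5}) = ([5/2, 3⋅√5] × {-17/4}) ∪ ([5/8, 3⋅√5] × {5/2, 58/5, 3⋅√5})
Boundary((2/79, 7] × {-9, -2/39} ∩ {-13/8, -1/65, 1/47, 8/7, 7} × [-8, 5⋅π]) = {8/7, 7} × {-2/39}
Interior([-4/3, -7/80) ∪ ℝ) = (-∞, ∞)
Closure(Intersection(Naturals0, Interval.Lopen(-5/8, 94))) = Range(0, 95, 1)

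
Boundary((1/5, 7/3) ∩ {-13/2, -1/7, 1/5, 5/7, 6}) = {5/7}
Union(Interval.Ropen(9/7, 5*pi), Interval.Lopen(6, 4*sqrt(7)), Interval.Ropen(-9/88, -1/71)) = Union(Interval.Ropen(-9/88, -1/71), Interval.Ropen(9/7, 5*pi))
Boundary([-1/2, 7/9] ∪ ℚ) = (-∞, -1/2] ∪ [7/9, ∞)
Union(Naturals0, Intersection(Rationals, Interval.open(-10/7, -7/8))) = Union(Intersection(Interval.open(-10/7, -7/8), Rationals), Naturals0)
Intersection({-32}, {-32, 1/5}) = {-32}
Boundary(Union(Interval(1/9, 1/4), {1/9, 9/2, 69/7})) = {1/9, 1/4, 9/2, 69/7}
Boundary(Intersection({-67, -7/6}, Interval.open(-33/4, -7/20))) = {-7/6}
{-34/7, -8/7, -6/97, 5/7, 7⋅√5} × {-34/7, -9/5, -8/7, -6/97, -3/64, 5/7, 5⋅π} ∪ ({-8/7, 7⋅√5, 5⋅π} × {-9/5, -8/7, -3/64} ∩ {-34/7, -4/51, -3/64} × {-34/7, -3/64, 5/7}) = {-34/7, -8/7, -6/97, 5/7, 7⋅√5} × {-34/7, -9/5, -8/7, -6/97, -3/64, 5/7, 5⋅π}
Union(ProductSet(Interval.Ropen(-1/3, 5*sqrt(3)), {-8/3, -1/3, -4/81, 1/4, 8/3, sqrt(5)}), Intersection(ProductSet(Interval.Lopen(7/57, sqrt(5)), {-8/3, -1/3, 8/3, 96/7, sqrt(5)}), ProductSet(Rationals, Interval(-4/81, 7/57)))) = ProductSet(Interval.Ropen(-1/3, 5*sqrt(3)), {-8/3, -1/3, -4/81, 1/4, 8/3, sqrt(5)})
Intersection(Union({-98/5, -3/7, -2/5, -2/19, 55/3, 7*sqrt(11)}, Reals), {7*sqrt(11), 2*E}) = {7*sqrt(11), 2*E}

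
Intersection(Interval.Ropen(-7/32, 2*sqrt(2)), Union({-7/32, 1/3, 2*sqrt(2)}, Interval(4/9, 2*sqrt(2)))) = Union({-7/32, 1/3}, Interval.Ropen(4/9, 2*sqrt(2)))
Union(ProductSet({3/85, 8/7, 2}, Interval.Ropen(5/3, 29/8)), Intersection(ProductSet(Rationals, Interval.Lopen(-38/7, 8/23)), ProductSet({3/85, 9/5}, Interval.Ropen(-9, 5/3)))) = Union(ProductSet({3/85, 9/5}, Interval.Lopen(-38/7, 8/23)), ProductSet({3/85, 8/7, 2}, Interval.Ropen(5/3, 29/8)))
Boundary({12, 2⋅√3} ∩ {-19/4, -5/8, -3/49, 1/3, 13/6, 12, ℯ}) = {12}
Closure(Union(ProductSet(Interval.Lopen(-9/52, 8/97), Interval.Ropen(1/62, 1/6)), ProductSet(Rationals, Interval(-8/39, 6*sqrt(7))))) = Union(ProductSet(Interval.Lopen(-9/52, 8/97), Interval.Ropen(1/62, 1/6)), ProductSet(Reals, Union(Interval(-8/39, 1/62), Interval(1/6, 6*sqrt(7)))), ProductSet(Union(Interval(-oo, -9/52), Interval(8/97, oo), Rationals), Interval(-8/39, 6*sqrt(7))))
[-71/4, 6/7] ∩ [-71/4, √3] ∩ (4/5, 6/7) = (4/5, 6/7)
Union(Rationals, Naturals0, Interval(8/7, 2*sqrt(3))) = Union(Interval(8/7, 2*sqrt(3)), Rationals)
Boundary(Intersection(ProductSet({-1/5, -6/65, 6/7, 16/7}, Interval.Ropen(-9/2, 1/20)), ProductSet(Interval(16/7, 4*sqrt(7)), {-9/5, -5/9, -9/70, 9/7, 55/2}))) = ProductSet({16/7}, {-9/5, -5/9, -9/70})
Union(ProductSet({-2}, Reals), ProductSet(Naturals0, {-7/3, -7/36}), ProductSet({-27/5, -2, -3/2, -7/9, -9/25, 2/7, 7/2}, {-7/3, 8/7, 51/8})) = Union(ProductSet({-2}, Reals), ProductSet({-27/5, -2, -3/2, -7/9, -9/25, 2/7, 7/2}, {-7/3, 8/7, 51/8}), ProductSet(Naturals0, {-7/3, -7/36}))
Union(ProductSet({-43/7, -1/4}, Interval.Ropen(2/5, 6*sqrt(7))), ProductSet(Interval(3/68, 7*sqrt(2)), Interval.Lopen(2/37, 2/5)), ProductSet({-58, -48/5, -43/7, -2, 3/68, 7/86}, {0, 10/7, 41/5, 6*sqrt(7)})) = Union(ProductSet({-43/7, -1/4}, Interval.Ropen(2/5, 6*sqrt(7))), ProductSet({-58, -48/5, -43/7, -2, 3/68, 7/86}, {0, 10/7, 41/5, 6*sqrt(7)}), ProductSet(Interval(3/68, 7*sqrt(2)), Interval.Lopen(2/37, 2/5)))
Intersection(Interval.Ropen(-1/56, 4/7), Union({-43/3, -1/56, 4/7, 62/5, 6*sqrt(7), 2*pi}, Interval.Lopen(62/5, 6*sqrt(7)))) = {-1/56}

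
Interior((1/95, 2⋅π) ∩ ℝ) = (1/95, 2⋅π)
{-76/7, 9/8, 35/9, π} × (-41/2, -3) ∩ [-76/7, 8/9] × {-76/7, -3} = {-76/7} × {-76/7}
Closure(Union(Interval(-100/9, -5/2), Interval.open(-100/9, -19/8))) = Interval(-100/9, -19/8)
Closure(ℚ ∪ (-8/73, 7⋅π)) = ℚ ∪ (-∞, ∞)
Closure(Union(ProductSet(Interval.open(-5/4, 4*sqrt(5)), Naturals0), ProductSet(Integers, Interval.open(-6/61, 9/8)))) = Union(ProductSet(Integers, Interval(-6/61, 9/8)), ProductSet(Interval(-5/4, 4*sqrt(5)), Naturals0))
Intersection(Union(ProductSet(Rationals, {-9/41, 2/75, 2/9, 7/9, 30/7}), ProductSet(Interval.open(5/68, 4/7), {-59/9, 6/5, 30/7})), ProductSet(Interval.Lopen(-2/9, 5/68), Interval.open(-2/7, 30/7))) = ProductSet(Intersection(Interval.Lopen(-2/9, 5/68), Rationals), {-9/41, 2/75, 2/9, 7/9})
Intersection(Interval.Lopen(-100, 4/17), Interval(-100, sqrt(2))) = Interval.Lopen(-100, 4/17)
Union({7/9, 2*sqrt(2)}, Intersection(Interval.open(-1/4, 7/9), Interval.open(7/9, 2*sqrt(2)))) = {7/9, 2*sqrt(2)}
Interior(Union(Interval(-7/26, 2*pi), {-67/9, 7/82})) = Interval.open(-7/26, 2*pi)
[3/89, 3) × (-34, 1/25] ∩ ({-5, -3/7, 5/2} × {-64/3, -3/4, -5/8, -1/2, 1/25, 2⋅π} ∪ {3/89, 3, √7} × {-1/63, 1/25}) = ({5/2} × {-64/3, -3/4, -5/8, -1/2, 1/25}) ∪ ({3/89, √7} × {-1/63, 1/25})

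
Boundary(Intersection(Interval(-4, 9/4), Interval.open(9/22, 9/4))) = {9/22, 9/4}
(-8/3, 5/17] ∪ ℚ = ℚ ∪ [-8/3, 5/17]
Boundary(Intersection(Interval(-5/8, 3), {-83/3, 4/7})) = {4/7}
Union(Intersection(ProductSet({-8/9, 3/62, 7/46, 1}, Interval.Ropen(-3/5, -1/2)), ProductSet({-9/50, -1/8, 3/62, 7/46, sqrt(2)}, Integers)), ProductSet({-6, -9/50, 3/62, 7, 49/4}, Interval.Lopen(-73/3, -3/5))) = ProductSet({-6, -9/50, 3/62, 7, 49/4}, Interval.Lopen(-73/3, -3/5))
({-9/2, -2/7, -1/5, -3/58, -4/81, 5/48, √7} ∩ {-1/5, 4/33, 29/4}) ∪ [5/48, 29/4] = {-1/5} ∪ [5/48, 29/4]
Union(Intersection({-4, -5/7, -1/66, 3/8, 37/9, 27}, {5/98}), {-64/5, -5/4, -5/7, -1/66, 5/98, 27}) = {-64/5, -5/4, -5/7, -1/66, 5/98, 27}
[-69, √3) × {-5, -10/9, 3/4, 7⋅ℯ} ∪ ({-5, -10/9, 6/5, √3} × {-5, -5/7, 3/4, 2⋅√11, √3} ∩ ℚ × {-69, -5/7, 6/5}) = ({-5, -10/9, 6/5} × {-5/7}) ∪ ([-69, √3) × {-5, -10/9, 3/4, 7⋅ℯ})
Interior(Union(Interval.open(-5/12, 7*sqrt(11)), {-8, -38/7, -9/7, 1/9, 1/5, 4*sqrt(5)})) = Interval.open(-5/12, 7*sqrt(11))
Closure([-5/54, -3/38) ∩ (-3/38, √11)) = ∅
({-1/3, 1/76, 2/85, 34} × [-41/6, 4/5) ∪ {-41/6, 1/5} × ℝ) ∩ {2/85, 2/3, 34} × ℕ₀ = {2/85, 34} × {0}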